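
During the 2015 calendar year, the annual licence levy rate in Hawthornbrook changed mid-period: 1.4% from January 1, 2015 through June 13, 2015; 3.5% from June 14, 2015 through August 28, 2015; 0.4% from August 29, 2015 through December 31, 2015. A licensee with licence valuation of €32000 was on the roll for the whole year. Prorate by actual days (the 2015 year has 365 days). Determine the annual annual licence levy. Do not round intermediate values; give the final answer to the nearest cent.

€478.33

January 1 – June 13, 2015: 164 days at 1.4% → €32000 × 1.4% × 164/365 = €201.2932
June 14 – August 28, 2015: 76 days at 3.5% → €32000 × 3.5% × 76/365 = €233.2055
August 29 – December 31, 2015: 125 days at 0.4% → €32000 × 0.4% × 125/365 = €43.8356
Total = €478.3342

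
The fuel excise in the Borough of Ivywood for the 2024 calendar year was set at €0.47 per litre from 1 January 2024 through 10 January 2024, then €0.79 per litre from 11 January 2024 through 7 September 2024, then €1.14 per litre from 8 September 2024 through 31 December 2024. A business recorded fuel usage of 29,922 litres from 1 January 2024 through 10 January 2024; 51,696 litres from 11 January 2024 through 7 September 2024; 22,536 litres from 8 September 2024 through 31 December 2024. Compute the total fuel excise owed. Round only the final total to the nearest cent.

1 January – 10 January 2024: 29,922 litres at €0.47/litre → €14063.34
11 January – 7 September 2024: 51,696 litres at €0.79/litre → €40839.84
8 September – 31 December 2024: 22,536 litres at €1.14/litre → €25691.04

€80594.22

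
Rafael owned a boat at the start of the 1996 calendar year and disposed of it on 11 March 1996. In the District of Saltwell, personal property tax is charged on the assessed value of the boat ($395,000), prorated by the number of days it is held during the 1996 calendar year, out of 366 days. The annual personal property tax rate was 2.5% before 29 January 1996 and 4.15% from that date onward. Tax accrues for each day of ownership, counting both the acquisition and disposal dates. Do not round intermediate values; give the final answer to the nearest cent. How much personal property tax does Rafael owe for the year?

$2,681.36

1 January – 28 January 1996: 28 days at 2.5% → $395,000 × 2.5% × 28/366 = $755.4645
29 January – 11 March 1996: 43 days at 4.15% → $395,000 × 4.15% × 43/366 = $1,925.8948
Total = $2,681.3593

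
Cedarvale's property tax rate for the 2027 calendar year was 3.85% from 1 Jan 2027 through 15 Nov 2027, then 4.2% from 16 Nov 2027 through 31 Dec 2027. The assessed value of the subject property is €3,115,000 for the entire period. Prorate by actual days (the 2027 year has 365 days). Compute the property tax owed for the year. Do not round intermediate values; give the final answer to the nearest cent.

€121,301.51

1 Jan – 15 Nov 2027: 319 days at 3.85% → €3,115,000 × 3.85% × 319/365 = €104,813.3493
16 Nov – 31 Dec 2027: 46 days at 4.2% → €3,115,000 × 4.2% × 46/365 = €16,488.1644
Total = €121,301.5137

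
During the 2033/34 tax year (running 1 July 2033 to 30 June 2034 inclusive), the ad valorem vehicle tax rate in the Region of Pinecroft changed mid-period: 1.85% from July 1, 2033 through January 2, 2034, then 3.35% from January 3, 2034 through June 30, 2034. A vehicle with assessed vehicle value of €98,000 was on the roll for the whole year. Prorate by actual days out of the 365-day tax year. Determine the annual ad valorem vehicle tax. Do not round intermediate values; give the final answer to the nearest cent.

July 1, 2033 – January 2, 2034: 186 days at 1.85% → €98,000 × 1.85% × 186/365 = €923.8849
January 3 – June 30, 2034: 179 days at 3.35% → €98,000 × 3.35% × 179/365 = €1,610.0192
Total = €2,533.9041

€2,533.90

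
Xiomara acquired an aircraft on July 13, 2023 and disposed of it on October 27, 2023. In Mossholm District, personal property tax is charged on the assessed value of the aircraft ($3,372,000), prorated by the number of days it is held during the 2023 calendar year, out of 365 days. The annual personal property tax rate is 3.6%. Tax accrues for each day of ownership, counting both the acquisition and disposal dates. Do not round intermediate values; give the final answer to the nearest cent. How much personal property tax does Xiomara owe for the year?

Days held (July 13 – October 27, 2023): 107 out of 365
Tax = $3,372,000 × 3.6% × 107/365 = $35,586.1479

$35,586.15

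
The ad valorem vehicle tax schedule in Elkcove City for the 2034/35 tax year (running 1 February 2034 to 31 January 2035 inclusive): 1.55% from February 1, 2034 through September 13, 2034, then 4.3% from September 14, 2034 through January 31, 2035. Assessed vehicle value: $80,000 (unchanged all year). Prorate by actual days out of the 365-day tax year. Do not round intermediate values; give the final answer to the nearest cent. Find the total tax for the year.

$2,083.84

February 1 – September 13, 2034: 225 days at 1.55% → $80,000 × 1.55% × 225/365 = $764.3836
September 14, 2034 – January 31, 2035: 140 days at 4.3% → $80,000 × 4.3% × 140/365 = $1,319.4521
Total = $2,083.8356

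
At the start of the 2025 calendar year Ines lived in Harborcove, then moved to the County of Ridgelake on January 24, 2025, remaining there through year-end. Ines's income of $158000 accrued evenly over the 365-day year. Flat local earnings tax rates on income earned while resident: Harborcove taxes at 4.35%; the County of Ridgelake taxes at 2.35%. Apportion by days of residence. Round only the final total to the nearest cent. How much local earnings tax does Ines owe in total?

Harborcove, January 1 – January 23, 2025: 23 days → $158000 × 4.35% × 23/365 = $433.0932
The County of Ridgelake, January 24 – December 31, 2025: 342 days → $158000 × 2.35% × 342/365 = $3479.0301
Total = $3912.1233

$3912.12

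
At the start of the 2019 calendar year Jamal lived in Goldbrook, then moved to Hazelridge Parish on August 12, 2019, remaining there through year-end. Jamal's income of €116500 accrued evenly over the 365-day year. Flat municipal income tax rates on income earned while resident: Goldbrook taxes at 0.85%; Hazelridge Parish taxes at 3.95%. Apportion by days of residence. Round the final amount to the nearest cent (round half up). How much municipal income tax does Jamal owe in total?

€2395.27

Goldbrook, January 1 – August 11, 2019: 223 days → €116500 × 0.85% × 223/365 = €605.0021
Hazelridge Parish, August 12 – December 31, 2019: 142 days → €116500 × 3.95% × 142/365 = €1790.2699
Total = €2395.2719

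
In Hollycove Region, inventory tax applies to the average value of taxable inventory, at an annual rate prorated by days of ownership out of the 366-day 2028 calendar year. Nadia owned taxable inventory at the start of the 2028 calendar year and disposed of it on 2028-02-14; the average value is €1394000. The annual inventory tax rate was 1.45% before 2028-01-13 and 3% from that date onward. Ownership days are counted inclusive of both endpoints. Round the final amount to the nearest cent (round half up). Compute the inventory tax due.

2028-01-01 to 2028-01-12: 12 days at 1.45% → €1394000 × 1.45% × 12/366 = €662.7213
2028-01-13 to 2028-02-14: 33 days at 3% → €1394000 × 3% × 33/366 = €3770.6557
Total = €4433.3770

€4433.38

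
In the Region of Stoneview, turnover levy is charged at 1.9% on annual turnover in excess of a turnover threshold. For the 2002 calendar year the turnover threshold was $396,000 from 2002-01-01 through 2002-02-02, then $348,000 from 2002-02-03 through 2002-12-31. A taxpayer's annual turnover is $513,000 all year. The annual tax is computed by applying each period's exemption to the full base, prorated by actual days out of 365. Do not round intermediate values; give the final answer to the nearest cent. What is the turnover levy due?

2002-01-01 to 2002-02-02: 33 days, exemption $396,000 → ($513,000 − $396,000) × 1.9% × 33/365 = $200.9836
2002-02-03 to 2002-12-31: 332 days, exemption $348,000 → ($513,000 − $348,000) × 1.9% × 332/365 = $2,851.5616
Total = $3,052.5452

$3,052.55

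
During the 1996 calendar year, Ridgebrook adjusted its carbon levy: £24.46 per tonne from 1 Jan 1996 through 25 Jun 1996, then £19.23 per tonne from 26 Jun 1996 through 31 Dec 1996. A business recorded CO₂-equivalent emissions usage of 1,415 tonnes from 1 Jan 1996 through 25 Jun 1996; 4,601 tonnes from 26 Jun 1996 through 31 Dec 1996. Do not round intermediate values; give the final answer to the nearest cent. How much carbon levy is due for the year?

1 Jan – 25 Jun 1996: 1,415 tonnes at £24.46/tonne → £34,610.90
26 Jun – 31 Dec 1996: 4,601 tonnes at £19.23/tonne → £88,477.23

£123,088.13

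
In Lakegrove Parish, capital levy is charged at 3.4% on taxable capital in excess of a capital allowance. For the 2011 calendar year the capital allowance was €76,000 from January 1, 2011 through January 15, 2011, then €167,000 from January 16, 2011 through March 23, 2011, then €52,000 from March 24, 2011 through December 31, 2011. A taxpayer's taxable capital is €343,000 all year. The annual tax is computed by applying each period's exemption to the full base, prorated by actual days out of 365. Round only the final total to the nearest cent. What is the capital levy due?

January 1 – January 15, 2011: 15 days, exemption €76,000 → (€343,000 − €76,000) × 3.4% × 15/365 = €373.0685
January 16 – March 23, 2011: 67 days, exemption €167,000 → (€343,000 − €167,000) × 3.4% × 67/365 = €1,098.4329
March 24 – December 31, 2011: 283 days, exemption €52,000 → (€343,000 − €52,000) × 3.4% × 283/365 = €7,671.2384
Total = €9,142.7397

€9,142.74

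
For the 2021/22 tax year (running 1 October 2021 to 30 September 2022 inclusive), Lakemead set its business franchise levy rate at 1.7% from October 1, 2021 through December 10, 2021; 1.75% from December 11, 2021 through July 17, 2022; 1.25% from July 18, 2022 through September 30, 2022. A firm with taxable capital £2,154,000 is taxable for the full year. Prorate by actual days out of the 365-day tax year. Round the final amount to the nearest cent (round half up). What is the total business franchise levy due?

October 1 – December 10, 2021: 71 days at 1.7% → £2,154,000 × 1.7% × 71/365 = £7,122.9534
December 11, 2021 – July 17, 2022: 219 days at 1.75% → £2,154,000 × 1.75% × 219/365 = £22,617.0000
July 18 – September 30, 2022: 75 days at 1.25% → £2,154,000 × 1.25% × 75/365 = £5,532.5342
Total = £35,272.4877

£35,272.49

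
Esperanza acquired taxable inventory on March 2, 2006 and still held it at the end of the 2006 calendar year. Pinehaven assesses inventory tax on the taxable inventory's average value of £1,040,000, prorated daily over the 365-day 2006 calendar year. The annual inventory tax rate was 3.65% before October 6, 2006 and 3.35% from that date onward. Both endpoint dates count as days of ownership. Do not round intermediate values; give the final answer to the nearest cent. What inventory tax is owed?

£30,976.33

March 2 – October 5, 2006: 218 days at 3.65% → £1,040,000 × 3.65% × 218/365 = £22,672.0000
October 6 – December 31, 2006: 87 days at 3.35% → £1,040,000 × 3.35% × 87/365 = £8,304.3288
Total = £30,976.3288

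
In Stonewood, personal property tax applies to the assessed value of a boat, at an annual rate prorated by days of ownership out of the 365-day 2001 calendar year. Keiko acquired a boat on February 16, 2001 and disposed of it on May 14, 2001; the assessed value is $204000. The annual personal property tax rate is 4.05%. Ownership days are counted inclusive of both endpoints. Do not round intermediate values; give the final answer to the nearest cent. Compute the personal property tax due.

Days held (February 16 – May 14, 2001): 88 out of 365
Tax = $204000 × 4.05% × 88/365 = $1991.9342

$1991.93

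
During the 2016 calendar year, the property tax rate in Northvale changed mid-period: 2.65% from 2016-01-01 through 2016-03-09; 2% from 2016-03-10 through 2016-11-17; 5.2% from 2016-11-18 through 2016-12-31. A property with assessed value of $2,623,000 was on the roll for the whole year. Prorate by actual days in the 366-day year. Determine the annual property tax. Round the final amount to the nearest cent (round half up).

2016-01-01 to 2016-03-09: 69 days at 2.65% → $2,623,000 × 2.65% × 69/366 = $13,104.2500
2016-03-10 to 2016-11-17: 253 days at 2% → $2,623,000 × 2% × 253/366 = $36,263.3333
2016-11-18 to 2016-12-31: 44 days at 5.2% → $2,623,000 × 5.2% × 44/366 = $16,397.3333
Total = $65,764.9167

$65,764.92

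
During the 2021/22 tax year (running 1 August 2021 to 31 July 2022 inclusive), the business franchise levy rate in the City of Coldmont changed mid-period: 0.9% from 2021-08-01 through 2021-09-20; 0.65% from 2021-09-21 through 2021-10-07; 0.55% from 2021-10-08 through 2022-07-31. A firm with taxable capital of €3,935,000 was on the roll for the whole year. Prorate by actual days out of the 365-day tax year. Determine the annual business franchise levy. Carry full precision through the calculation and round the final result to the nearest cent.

2021-08-01 to 2021-09-20: 51 days at 0.9% → €3,935,000 × 0.9% × 51/365 = €4,948.3973
2021-09-21 to 2021-10-07: 17 days at 0.65% → €3,935,000 × 0.65% × 17/365 = €1,191.2808
2021-10-08 to 2022-07-31: 297 days at 0.55% → €3,935,000 × 0.55% × 297/365 = €17,610.4726
Total = €23,750.1507

€23,750.15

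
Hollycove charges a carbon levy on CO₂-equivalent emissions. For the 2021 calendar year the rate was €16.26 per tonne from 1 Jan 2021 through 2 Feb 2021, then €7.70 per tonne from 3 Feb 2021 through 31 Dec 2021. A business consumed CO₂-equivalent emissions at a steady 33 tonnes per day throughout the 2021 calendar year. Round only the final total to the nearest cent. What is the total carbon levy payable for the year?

€102068.34

1 Jan – 2 Feb 2021: 33 days × 33 tonnes/day = 1,089 tonnes at €16.26/tonne → €17707.14
3 Feb – 31 Dec 2021: 332 days × 33 tonnes/day = 10,956 tonnes at €7.70/tonne → €84361.20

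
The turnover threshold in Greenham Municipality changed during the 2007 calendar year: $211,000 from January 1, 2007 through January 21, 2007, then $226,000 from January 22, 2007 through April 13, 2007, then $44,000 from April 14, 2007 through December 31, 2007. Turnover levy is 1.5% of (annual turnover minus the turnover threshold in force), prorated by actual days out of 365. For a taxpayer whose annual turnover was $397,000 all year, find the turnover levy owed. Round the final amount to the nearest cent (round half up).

$4,537.56

January 1 – January 21, 2007: 21 days, exemption $211,000 → ($397,000 − $211,000) × 1.5% × 21/365 = $160.5205
January 22 – April 13, 2007: 82 days, exemption $226,000 → ($397,000 − $226,000) × 1.5% × 82/365 = $576.2466
April 14 – December 31, 2007: 262 days, exemption $44,000 → ($397,000 − $44,000) × 1.5% × 262/365 = $3,800.7945
Total = $4,537.5616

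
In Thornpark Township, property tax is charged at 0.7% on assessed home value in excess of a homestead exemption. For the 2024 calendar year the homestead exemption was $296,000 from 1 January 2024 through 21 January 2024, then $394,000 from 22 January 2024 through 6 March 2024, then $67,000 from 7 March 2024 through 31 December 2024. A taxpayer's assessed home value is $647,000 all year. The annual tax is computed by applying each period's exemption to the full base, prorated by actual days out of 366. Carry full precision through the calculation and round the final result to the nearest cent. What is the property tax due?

1 January – 21 January 2024: 21 days, exemption $296,000 → ($647,000 − $296,000) × 0.7% × 21/366 = $140.9754
22 January – 6 March 2024: 45 days, exemption $394,000 → ($647,000 − $394,000) × 0.7% × 45/366 = $217.7459
7 March – 31 December 2024: 300 days, exemption $67,000 → ($647,000 − $67,000) × 0.7% × 300/366 = $3,327.8689
Total = $3,686.5902

$3,686.59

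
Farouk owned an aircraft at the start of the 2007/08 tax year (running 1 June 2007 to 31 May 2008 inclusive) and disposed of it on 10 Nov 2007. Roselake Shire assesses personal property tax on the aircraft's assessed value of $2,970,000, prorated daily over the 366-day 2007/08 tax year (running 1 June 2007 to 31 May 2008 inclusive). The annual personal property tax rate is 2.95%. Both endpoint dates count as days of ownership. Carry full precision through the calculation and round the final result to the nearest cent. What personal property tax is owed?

Days held (1 Jun – 10 Nov 2007): 163 out of 366
Tax = $2,970,000 × 2.95% × 163/366 = $39,019.7951

$39,019.80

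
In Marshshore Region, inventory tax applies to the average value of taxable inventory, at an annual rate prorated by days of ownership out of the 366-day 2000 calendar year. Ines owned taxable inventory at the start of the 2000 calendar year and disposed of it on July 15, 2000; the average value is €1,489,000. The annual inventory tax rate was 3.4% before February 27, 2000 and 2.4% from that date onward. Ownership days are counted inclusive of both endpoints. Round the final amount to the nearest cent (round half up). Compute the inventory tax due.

€21,553.89

January 1 – February 26, 2000: 57 days at 3.4% → €1,489,000 × 3.4% × 57/366 = €7,884.3770
February 27 – July 15, 2000: 140 days at 2.4% → €1,489,000 × 2.4% × 140/366 = €13,669.5082
Total = €21,553.8852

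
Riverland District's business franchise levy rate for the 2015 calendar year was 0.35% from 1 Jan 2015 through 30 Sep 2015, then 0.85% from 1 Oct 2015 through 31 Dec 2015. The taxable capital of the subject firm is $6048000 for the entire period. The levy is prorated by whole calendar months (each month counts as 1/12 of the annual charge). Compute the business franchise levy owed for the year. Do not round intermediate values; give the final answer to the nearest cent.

1 Jan – 30 Sep 2015: 9 months at 0.35% → $6048000 × 0.35% × 9/12 = $15876.0000
1 Oct – 31 Dec 2015: 3 months at 0.85% → $6048000 × 0.85% × 3/12 = $12852.0000
Total = $28728.0000

$28728.00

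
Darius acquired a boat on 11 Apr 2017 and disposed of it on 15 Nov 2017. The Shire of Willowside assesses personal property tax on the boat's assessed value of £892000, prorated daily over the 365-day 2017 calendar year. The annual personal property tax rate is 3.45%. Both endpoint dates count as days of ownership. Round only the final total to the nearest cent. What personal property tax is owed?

£18464.40

Days held (11 Apr – 15 Nov 2017): 219 out of 365
Tax = £892000 × 3.45% × 219/365 = £18464.4000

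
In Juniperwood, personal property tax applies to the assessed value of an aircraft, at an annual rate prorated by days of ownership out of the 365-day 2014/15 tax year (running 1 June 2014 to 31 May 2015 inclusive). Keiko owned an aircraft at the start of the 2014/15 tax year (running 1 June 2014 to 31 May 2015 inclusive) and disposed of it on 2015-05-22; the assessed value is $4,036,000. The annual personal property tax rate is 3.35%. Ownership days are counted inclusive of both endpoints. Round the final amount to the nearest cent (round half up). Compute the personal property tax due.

$131,872.15

Days held (2014-06-01 to 2015-05-22): 356 out of 365
Tax = $4,036,000 × 3.35% × 356/365 = $131,872.1534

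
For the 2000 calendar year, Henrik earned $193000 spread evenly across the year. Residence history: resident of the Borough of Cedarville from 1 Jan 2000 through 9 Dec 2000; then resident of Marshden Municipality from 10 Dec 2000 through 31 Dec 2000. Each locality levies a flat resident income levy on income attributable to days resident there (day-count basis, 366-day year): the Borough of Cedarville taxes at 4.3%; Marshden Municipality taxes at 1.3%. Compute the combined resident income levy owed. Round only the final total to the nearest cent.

$7950.97

The Borough of Cedarville, 1 Jan – 9 Dec 2000: 344 days → $193000 × 4.3% × 344/366 = $7800.1530
Marshden Municipality, 10 Dec – 31 Dec 2000: 22 days → $193000 × 1.3% × 22/366 = $150.8142
Total = $7950.9672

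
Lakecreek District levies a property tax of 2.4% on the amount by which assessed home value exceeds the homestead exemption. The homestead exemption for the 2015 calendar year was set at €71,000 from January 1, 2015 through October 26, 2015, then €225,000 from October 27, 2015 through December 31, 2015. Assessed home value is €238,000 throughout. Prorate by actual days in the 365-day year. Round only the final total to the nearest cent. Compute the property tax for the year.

January 1 – October 26, 2015: 299 days, exemption €71,000 → (€238,000 − €71,000) × 2.4% × 299/365 = €3,283.2658
October 27 – December 31, 2015: 66 days, exemption €225,000 → (€238,000 − €225,000) × 2.4% × 66/365 = €56.4164
Total = €3,339.6822

€3,339.68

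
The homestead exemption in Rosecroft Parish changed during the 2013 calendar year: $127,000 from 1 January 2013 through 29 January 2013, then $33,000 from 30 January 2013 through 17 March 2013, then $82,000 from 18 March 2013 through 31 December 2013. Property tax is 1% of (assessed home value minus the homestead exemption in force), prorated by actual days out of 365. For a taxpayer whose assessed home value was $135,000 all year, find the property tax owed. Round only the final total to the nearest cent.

$557.34

1 January – 29 January 2013: 29 days, exemption $127,000 → ($135,000 − $127,000) × 1% × 29/365 = $6.3562
30 January – 17 March 2013: 47 days, exemption $33,000 → ($135,000 − $33,000) × 1% × 47/365 = $131.3425
18 March – 31 December 2013: 289 days, exemption $82,000 → ($135,000 − $82,000) × 1% × 289/365 = $419.6438
Total = $557.3425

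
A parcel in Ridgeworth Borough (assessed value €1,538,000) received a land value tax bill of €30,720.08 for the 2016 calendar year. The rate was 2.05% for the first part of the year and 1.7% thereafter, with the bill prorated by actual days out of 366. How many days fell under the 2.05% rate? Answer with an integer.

Let d = days at the first rate; then 366 − d days at the second rate.
€1,538,000 × [2.05%·d + 1.7%·(366−d)] / 366 = €30,720.08
Solving gives d = 311, so the new rate took effect on 7 November 2016.

311 days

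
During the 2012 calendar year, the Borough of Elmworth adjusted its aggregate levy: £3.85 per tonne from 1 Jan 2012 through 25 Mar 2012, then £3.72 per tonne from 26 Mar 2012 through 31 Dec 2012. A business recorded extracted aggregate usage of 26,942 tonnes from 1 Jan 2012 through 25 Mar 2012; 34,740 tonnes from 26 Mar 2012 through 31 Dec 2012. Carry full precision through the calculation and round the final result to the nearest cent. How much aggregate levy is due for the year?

£232,959.50

1 Jan – 25 Mar 2012: 26,942 tonnes at £3.85/tonne → £103,726.70
26 Mar – 31 Dec 2012: 34,740 tonnes at £3.72/tonne → £129,232.80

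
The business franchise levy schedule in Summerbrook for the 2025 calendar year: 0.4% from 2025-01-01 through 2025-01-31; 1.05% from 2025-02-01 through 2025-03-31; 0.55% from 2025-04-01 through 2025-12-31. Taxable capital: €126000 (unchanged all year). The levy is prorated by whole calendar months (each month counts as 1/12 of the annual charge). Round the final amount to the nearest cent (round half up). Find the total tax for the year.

2025-01-01 to 2025-01-31: 1 month at 0.4% → €126000 × 0.4% × 1/12 = €42.0000
2025-02-01 to 2025-03-31: 2 months at 1.05% → €126000 × 1.05% × 2/12 = €220.5000
2025-04-01 to 2025-12-31: 9 months at 0.55% → €126000 × 0.55% × 9/12 = €519.7500
Total = €782.2500

€782.25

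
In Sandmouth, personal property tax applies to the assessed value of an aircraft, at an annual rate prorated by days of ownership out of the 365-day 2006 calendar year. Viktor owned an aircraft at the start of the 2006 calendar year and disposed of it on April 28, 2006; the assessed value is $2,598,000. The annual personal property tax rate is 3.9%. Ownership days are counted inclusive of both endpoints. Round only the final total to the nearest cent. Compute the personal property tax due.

Days held (January 1 – April 28, 2006): 118 out of 365
Tax = $2,598,000 × 3.9% × 118/365 = $32,756.1534

$32,756.15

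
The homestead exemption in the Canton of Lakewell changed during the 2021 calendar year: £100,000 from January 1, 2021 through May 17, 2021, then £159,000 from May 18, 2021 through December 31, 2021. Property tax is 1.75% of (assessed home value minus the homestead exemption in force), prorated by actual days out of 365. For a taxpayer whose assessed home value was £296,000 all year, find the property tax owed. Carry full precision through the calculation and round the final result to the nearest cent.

January 1 – May 17, 2021: 137 days, exemption £100,000 → (£296,000 − £100,000) × 1.75% × 137/365 = £1,287.4247
May 18 – December 31, 2021: 228 days, exemption £159,000 → (£296,000 − £159,000) × 1.75% × 228/365 = £1,497.6164
Total = £2,785.0411

£2,785.04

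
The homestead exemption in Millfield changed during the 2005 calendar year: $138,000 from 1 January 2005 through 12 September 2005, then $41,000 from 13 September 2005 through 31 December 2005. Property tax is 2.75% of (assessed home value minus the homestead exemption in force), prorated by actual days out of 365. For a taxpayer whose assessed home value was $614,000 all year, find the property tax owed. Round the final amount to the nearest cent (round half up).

1 January – 12 September 2005: 255 days, exemption $138,000 → ($614,000 − $138,000) × 2.75% × 255/365 = $9,145.0685
13 September – 31 December 2005: 110 days, exemption $41,000 → ($614,000 − $41,000) × 2.75% × 110/365 = $4,748.8356
Total = $13,893.9041

$13,893.90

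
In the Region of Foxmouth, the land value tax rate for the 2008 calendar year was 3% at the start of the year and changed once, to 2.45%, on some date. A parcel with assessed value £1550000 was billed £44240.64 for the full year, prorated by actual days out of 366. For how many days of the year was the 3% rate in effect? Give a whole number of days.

Let d = days at the first rate; then 366 − d days at the second rate.
£1550000 × [3%·d + 2.45%·(366−d)] / 366 = £44240.64
Solving gives d = 269, so the new rate took effect on 26 September 2008.

269 days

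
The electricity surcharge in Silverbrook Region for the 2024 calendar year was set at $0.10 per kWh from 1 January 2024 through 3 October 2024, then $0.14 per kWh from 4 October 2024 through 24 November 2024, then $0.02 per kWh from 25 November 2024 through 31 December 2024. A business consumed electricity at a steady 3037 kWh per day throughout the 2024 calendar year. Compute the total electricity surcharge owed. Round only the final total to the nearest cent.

1 January – 3 October 2024: 277 days × 3037 kWh/day = 841,249 kWh at $0.10/kWh → $84,124.90
4 October – 24 November 2024: 52 days × 3037 kWh/day = 157,924 kWh at $0.14/kWh → $22,109.36
25 November – 31 December 2024: 37 days × 3037 kWh/day = 112,369 kWh at $0.02/kWh → $2,247.38

$108,481.64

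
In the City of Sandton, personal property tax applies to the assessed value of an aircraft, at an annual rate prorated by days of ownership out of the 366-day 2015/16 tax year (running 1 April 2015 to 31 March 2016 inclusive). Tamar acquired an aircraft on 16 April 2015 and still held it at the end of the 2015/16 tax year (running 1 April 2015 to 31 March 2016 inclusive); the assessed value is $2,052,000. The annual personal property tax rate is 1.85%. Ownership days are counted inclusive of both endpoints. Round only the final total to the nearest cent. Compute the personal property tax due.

$36,406.18

Days held (16 April 2015 – 31 March 2016): 351 out of 366
Tax = $2,052,000 × 1.85% × 351/366 = $36,406.1803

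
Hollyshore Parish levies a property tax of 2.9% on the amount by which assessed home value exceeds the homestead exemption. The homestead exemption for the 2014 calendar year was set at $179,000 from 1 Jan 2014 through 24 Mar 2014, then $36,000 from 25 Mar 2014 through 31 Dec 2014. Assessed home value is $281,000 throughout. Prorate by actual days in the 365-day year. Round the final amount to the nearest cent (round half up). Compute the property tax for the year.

$6,161.98

1 Jan – 24 Mar 2014: 83 days, exemption $179,000 → ($281,000 − $179,000) × 2.9% × 83/365 = $672.6411
25 Mar – 31 Dec 2014: 282 days, exemption $36,000 → ($281,000 − $36,000) × 2.9% × 282/365 = $5,489.3425
Total = $6,161.9836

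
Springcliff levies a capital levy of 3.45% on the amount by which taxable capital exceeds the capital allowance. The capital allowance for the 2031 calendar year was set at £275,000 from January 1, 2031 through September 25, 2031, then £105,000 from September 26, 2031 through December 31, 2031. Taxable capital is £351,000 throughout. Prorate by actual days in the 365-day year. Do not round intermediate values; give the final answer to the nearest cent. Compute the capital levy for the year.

January 1 – September 25, 2031: 268 days, exemption £275,000 → (£351,000 − £275,000) × 3.45% × 268/365 = £1,925.1945
September 26 – December 31, 2031: 97 days, exemption £105,000 → (£351,000 − £105,000) × 3.45% × 97/365 = £2,255.4493
Total = £4,180.6438

£4,180.64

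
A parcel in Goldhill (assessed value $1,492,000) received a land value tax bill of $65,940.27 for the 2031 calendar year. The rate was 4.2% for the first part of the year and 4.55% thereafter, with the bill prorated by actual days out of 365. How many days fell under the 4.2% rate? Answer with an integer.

136 days

Let d = days at the first rate; then 365 − d days at the second rate.
$1,492,000 × [4.2%·d + 4.55%·(365−d)] / 365 = $65,940.27
Solving gives d = 136, so the new rate took effect on 17 May 2031.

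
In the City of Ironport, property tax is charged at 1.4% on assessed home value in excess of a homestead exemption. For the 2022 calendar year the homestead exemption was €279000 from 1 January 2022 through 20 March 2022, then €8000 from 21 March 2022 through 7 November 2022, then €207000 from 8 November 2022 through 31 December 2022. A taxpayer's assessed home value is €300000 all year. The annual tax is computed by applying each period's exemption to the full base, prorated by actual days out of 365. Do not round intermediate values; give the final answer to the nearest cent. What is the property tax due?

1 January – 20 March 2022: 79 days, exemption €279000 → (€300000 − €279000) × 1.4% × 79/365 = €63.6329
21 March – 7 November 2022: 232 days, exemption €8000 → (€300000 − €8000) × 1.4% × 232/365 = €2598.4000
8 November – 31 December 2022: 54 days, exemption €207000 → (€300000 − €207000) × 1.4% × 54/365 = €192.6247
Total = €2854.6575

€2854.66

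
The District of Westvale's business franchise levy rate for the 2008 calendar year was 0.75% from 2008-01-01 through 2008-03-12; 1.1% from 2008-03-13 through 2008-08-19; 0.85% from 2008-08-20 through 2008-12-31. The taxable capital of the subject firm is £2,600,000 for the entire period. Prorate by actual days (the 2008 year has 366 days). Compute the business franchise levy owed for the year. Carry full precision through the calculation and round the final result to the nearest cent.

2008-01-01 to 2008-03-12: 72 days at 0.75% → £2,600,000 × 0.75% × 72/366 = £3,836.0656
2008-03-13 to 2008-08-19: 160 days at 1.1% → £2,600,000 × 1.1% × 160/366 = £12,502.7322
2008-08-20 to 2008-12-31: 134 days at 0.85% → £2,600,000 × 0.85% × 134/366 = £8,091.2568
Total = £24,430.0546

£24,430.05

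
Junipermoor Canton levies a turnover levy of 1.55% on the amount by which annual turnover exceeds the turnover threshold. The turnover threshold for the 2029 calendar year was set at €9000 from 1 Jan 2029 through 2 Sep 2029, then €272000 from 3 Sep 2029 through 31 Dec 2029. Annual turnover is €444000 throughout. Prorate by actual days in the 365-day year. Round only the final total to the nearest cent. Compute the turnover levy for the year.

1 Jan – 2 Sep 2029: 245 days, exemption €9000 → (€444000 − €9000) × 1.55% × 245/365 = €4525.7877
3 Sep – 31 Dec 2029: 120 days, exemption €272000 → (€444000 − €272000) × 1.55% × 120/365 = €876.4932
Total = €5402.2808

€5402.28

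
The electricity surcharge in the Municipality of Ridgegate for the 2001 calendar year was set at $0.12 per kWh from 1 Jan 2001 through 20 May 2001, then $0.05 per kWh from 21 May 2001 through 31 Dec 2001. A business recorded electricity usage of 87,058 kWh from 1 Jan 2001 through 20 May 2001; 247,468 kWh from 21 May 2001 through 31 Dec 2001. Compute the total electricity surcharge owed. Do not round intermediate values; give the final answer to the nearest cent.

1 Jan – 20 May 2001: 87,058 kWh at $0.12/kWh → $10,446.96
21 May – 31 Dec 2001: 247,468 kWh at $0.05/kWh → $12,373.40

$22,820.36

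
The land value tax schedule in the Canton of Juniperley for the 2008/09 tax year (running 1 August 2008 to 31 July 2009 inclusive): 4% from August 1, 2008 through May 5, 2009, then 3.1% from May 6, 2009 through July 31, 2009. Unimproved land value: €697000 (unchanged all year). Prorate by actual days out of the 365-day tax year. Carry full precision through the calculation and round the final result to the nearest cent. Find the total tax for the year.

August 1, 2008 – May 5, 2009: 278 days at 4% → €697000 × 4% × 278/365 = €21234.6301
May 6 – July 31, 2009: 87 days at 3.1% → €697000 × 3.1% × 87/365 = €5150.1616
Total = €26384.7918

€26384.79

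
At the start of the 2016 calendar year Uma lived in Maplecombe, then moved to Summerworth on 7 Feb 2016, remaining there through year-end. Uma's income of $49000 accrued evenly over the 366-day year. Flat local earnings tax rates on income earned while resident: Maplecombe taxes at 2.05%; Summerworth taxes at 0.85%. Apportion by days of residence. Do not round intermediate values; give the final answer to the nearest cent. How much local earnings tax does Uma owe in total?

$475.94

Maplecombe, 1 Jan – 6 Feb 2016: 37 days → $49000 × 2.05% × 37/366 = $101.5478
Summerworth, 7 Feb – 31 Dec 2016: 329 days → $49000 × 0.85% × 329/366 = $374.3948
Total = $475.9426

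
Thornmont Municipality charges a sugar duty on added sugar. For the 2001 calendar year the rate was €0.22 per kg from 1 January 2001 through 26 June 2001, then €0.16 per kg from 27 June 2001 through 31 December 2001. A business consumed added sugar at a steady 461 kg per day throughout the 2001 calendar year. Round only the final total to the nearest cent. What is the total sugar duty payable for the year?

€31,818.22

1 January – 26 June 2001: 177 days × 461 kg/day = 81,597 kg at €0.22/kg → €17,951.34
27 June – 31 December 2001: 188 days × 461 kg/day = 86,668 kg at €0.16/kg → €13,866.88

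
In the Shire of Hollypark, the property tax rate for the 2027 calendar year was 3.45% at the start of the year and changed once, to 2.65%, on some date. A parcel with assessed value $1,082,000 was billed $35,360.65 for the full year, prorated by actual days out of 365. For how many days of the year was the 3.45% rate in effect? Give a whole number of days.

Let d = days at the first rate; then 365 − d days at the second rate.
$1,082,000 × [3.45%·d + 2.65%·(365−d)] / 365 = $35,360.65
Solving gives d = 282, so the new rate took effect on 10 October 2027.

282 days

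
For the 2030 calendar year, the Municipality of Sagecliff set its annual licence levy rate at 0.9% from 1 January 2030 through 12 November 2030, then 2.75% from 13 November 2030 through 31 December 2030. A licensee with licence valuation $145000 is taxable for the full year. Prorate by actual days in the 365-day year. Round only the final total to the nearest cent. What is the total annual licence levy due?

1 January – 12 November 2030: 316 days at 0.9% → $145000 × 0.9% × 316/365 = $1129.8082
13 November – 31 December 2030: 49 days at 2.75% → $145000 × 2.75% × 49/365 = $535.3082
Total = $1665.1164

$1665.12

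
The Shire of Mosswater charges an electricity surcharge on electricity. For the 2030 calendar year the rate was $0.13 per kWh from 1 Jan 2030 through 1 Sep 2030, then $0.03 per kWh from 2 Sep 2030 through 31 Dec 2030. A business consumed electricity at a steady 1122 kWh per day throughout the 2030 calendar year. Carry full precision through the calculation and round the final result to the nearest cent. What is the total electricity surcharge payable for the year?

$39,662.70

1 Jan – 1 Sep 2030: 244 days × 1122 kWh/day = 273,768 kWh at $0.13/kWh → $35,589.84
2 Sep – 31 Dec 2030: 121 days × 1122 kWh/day = 135,762 kWh at $0.03/kWh → $4,072.86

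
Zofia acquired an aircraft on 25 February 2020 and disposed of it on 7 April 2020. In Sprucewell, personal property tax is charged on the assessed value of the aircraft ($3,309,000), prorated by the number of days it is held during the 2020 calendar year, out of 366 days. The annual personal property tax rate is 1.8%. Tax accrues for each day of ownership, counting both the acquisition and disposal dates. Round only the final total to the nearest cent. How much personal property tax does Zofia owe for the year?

$6,997.72

Days held (25 February – 7 April 2020): 43 out of 366
Tax = $3,309,000 × 1.8% × 43/366 = $6,997.7213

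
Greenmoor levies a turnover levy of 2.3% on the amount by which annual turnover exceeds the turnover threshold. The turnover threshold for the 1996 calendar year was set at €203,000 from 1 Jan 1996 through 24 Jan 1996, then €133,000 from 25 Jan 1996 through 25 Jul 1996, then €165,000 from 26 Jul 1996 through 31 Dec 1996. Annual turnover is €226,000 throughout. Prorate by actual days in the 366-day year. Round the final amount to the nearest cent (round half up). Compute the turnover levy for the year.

€1,713.69

1 Jan – 24 Jan 1996: 24 days, exemption €203,000 → (€226,000 − €203,000) × 2.3% × 24/366 = €34.6885
25 Jan – 25 Jul 1996: 183 days, exemption €133,000 → (€226,000 − €133,000) × 2.3% × 183/366 = €1,069.5000
26 Jul – 31 Dec 1996: 159 days, exemption €165,000 → (€226,000 − €165,000) × 2.3% × 159/366 = €609.5000
Total = €1,713.6885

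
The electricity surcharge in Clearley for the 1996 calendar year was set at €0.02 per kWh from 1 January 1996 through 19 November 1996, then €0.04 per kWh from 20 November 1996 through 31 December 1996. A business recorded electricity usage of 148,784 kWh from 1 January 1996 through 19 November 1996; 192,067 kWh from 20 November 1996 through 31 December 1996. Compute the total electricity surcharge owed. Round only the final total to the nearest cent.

€10,658.36

1 January – 19 November 1996: 148,784 kWh at €0.02/kWh → €2,975.68
20 November – 31 December 1996: 192,067 kWh at €0.04/kWh → €7,682.68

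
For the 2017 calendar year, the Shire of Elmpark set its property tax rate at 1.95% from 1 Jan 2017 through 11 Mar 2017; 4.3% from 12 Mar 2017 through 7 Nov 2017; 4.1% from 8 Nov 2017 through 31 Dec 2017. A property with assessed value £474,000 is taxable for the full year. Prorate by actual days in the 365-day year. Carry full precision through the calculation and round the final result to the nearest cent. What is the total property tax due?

£18,105.50

1 Jan – 11 Mar 2017: 70 days at 1.95% → £474,000 × 1.95% × 70/365 = £1,772.6301
12 Mar – 7 Nov 2017: 241 days at 4.3% → £474,000 × 4.3% × 241/365 = £13,457.7041
8 Nov – 31 Dec 2017: 54 days at 4.1% → £474,000 × 4.1% × 54/365 = £2,875.1671
Total = £18,105.5014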